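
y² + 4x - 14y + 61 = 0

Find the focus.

Only y is squared. Complete the square in y: (y - 7)² = -4(x + 3).
Vertex (-3, 7); 4p = -4 so p = -1. Opens left.
Focus is p units from the vertex along the axis: (h + p, k).

(-4, 7)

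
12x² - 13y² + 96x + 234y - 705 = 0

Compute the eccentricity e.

e = 5√3/6

Group the x- and y-terms: 12(x² + 8x) -13(y² - 18y) = 705
12(x + 4)² -13(y - 9)² = 705 + 192 - 1053 = -156
Divide through by -156 to get (y - 9)²/12 - (x + 4)²/13 = 1.
Hyperbola, center (-4, 9), transverse axis vertical; a² = 12, b² = 13.
c² = a² + b² = 25, so c = 5.
e = c/a = 5/2√3 = 5√3/6.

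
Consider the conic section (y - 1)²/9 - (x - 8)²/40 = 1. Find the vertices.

Center (8, 1). The positive term is the y-term, so the transverse axis is vertical; a² = 9, b² = 40.
a = 3. Vertices at (h, k ± a).

(8, -2) and (8, 4)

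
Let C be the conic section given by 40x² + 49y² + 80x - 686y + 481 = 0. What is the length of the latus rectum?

80/7

Collect terms: 40(x² + 2x) + 49(y² - 14y) = -481
Complete the square: 40(x + 1)² + 49(y - 7)² = -481 + 40 + 2401 = 1960
Divide through by 1960 to get (x + 1)²/49 + (y - 7)²/40 = 1.
Ellipse, center (-1, 7), major axis horizontal; a² = 49, b² = 40.
Latus rectum length = 2b²/a = 2·40/7 = 80/7.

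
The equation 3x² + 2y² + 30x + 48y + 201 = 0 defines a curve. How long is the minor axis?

3(x² + 10x) + 2(y² + 24y) = -201
Completing the square gives 3(x + 5)² + 2(y + 12)² = -201 + 75 + 288 = 162.
Divide by 162: (x + 5)²/54 + (y + 12)²/81 = 1
Ellipse, center (-5, -12), major axis vertical; a² = 81, b² = 54.
b² = 54 so b = 3√6; the minor axis has length 2b = 6√6.

6√6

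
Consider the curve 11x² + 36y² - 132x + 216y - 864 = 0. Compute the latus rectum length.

22/3

Rearranging, 11(x² - 12x) + 36(y² + 6y) = 864.
11(x - 6)² + 36(y + 3)² = 864 + 396 + 324 = 1584
Dividing both sides by 1584: (x - 6)²/144 + (y + 3)²/44 = 1
Ellipse, center (6, -3), major axis horizontal; a² = 144, b² = 44.
Latus rectum length = 2b²/a = 2·44/12 = 22/3.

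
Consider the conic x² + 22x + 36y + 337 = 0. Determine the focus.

(-11, -15)

Only x is squared. Complete the square in x: (x + 11)² = -36(y + 6).
Vertex (-11, -6); 4p = -36 so p = -9. Opens down.
Focus is p units from the vertex along the axis: (h, k + p).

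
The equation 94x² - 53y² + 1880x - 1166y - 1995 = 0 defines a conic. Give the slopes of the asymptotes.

94(x² + 20x) -53(y² + 22y) = 1995
94(x + 10)² -53(y + 11)² = 1995 + 9400 - 6413 = 4982
Dividing both sides by 4982: (x + 10)²/53 - (y + 11)²/94 = 1
Hyperbola, center (-10, -11), transverse axis horizontal; a² = 53, b² = 94.
For a horizontal hyperbola the asymptotes have slope ±b/a.
Here that is ±√94/√53 = ±√4982/53.

√4982/53 and -√4982/53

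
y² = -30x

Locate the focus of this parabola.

Vertex (0, 0); 4p = -30 so p = -15/2. Opens left.
Focus is p units from the vertex along the axis: (h + p, k).

(-15/2, 0)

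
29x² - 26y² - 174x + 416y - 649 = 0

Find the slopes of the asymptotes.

Rearranging, 29(x² - 6x) -26(y² - 16y) = 649.
Complete the square in x and y: 29(x - 3)² -26(y - 8)² = 649 + 261 - 1664 = -754
Dividing both sides by -754: (y - 8)²/29 - (x - 3)²/26 = 1
Hyperbola, center (3, 8), transverse axis vertical; a² = 29, b² = 26.
For a vertical hyperbola the asymptotes have slope ±a/b.
Here that is ±√29/√26 = ±√754/26.

√754/26 and -√754/26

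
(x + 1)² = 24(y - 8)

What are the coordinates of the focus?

(-1, 14)

Vertex (-1, 8); 4p = 24 so p = 6. Opens up.
Focus is p units from the vertex along the axis: (h, k + p).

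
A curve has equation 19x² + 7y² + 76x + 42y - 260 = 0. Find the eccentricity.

19(x² + 4x) + 7(y² + 6y) = 260
Complete the square in x and y: 19(x + 2)² + 7(y + 3)² = 260 + 76 + 63 = 399
Divide by 399: (x + 2)²/21 + (y + 3)²/57 = 1
Ellipse, center (-2, -3), major axis vertical; a² = 57, b² = 21.
c² = a² - b² = 36, so c = 6.
e = c/a = 6/√57 = 2√57/19.

e = 2√57/19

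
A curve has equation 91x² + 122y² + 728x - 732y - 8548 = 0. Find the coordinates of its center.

(-4, 3)

Collect terms: 91(x² + 8x) + 122(y² - 6y) = 8548
Complete the square in x and y: 91(x + 4)² + 122(y - 3)² = 8548 + 1456 + 1098 = 11102
Divide by 11102: (x + 4)²/122 + (y - 3)²/91 = 1
Ellipse with center (-4, 3).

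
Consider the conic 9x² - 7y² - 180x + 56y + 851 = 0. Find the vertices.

(10, 1) and (10, 7)

9(x² - 20x) -7(y² - 8y) = -851
Complete the square in x and y: 9(x - 10)² -7(y - 4)² = -851 + 900 - 112 = -63
Dividing both sides by -63: (y - 4)²/9 - (x - 10)²/7 = 1
Hyperbola, center (10, 4), transverse axis vertical; a² = 9, b² = 7.
a = 3. Vertices at (h, k ± a).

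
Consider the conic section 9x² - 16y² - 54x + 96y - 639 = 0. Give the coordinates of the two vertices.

(-5, 3) and (11, 3)

9(x² - 6x) -16(y² - 6y) = 639
Completing the square gives 9(x - 3)² -16(y - 3)² = 639 + 81 - 144 = 576.
Divide by 576: (x - 3)²/64 - (y - 3)²/36 = 1
Hyperbola, center (3, 3), transverse axis horizontal; a² = 64, b² = 36.
a = 8. Vertices at (h ± a, k).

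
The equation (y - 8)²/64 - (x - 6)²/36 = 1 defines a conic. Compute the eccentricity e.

Center (6, 8). The positive term is the y-term, so the transverse axis is vertical; a² = 64, b² = 36.
c² = a² + b² = 100, so c = 10.
e = c/a = 10/8 = 5/4.

e = 5/4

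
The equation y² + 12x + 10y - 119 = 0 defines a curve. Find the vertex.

Only y is squared. Complete the square in y: (y + 5)² = -12(x - 12).
Vertex (12, -5); 4p = -12 so p = -3. Opens left.

(12, -5)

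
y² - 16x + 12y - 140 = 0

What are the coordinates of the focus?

Only y is squared. Complete the square in y: (y + 6)² = 16(x + 11).
Vertex (-11, -6); 4p = 16 so p = 4. Opens right.
Focus is p units from the vertex along the axis: (h + p, k).

(-7, -6)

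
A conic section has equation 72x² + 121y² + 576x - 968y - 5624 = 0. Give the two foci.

(-11, 4) and (3, 4)

Group the x- and y-terms: 72(x² + 8x) + 121(y² - 8y) = 5624
72(x + 4)² + 121(y - 4)² = 5624 + 1152 + 1936 = 8712
Divide through by 8712 to get (x + 4)²/121 + (y - 4)²/72 = 1.
Ellipse, center (-4, 4), major axis horizontal; a² = 121, b² = 72.
c² = a² - b² = 121 - 72 = 49, so c = 7.
Foci lie on the horizontal axis through the center: (h ± c, k).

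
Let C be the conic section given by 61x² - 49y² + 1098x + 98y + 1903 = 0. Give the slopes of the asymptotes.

√61/7 and -√61/7

Group: 61(x² + 18x) -49(y² - 2y) = -1903
Complete the square: 61(x + 9)² -49(y - 1)² = -1903 + 4941 - 49 = 2989
Divide through by 2989 to get (x + 9)²/49 - (y - 1)²/61 = 1.
Hyperbola, center (-9, 1), transverse axis horizontal; a² = 49, b² = 61.
For a horizontal hyperbola the asymptotes have slope ±b/a.
Here that is ±√61/7.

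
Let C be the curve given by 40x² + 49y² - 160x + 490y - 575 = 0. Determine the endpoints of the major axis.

Collect terms: 40(x² - 4x) + 49(y² + 10y) = 575
Complete the square: 40(x - 2)² + 49(y + 5)² = 575 + 160 + 1225 = 1960
Divide by 1960: (x - 2)²/49 + (y + 5)²/40 = 1
Ellipse, center (2, -5), major axis horizontal; a² = 49, b² = 40.
a = 7. Vertices at (h ± a, k).

(-5, -5) and (9, -5)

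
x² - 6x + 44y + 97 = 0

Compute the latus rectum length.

44

Only x is squared. Complete the square in x: (x - 3)² = -44(y + 2).
Vertex (3, -2); 4p = -44 so p = -11. Opens down.
Latus rectum length = |4p| = 44.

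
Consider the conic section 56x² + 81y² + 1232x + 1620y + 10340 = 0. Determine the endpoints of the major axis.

(-20, -10) and (-2, -10)

Group: 56(x² + 22x) + 81(y² + 20y) = -10340
Complete the square in x and y: 56(x + 11)² + 81(y + 10)² = -10340 + 6776 + 8100 = 4536
Dividing both sides by 4536: (x + 11)²/81 + (y + 10)²/56 = 1
Ellipse, center (-11, -10), major axis horizontal; a² = 81, b² = 56.
a = 9. Vertices at (h ± a, k).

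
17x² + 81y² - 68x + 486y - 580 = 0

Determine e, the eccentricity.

e = 8/9

Group the x- and y-terms: 17(x² - 4x) + 81(y² + 6y) = 580
17(x - 2)² + 81(y + 3)² = 580 + 68 + 729 = 1377
Divide through by 1377 to get (x - 2)²/81 + (y + 3)²/17 = 1.
Ellipse, center (2, -3), major axis horizontal; a² = 81, b² = 17.
c² = a² - b² = 64, so c = 8.
e = c/a = 8/9.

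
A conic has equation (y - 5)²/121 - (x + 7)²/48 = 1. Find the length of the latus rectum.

96/11

Center (-7, 5). The positive term is the y-term, so the transverse axis is vertical; a² = 121, b² = 48.
Latus rectum length = 2b²/a = 2·48/11 = 96/11.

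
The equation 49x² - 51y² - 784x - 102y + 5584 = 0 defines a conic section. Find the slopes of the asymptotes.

7√51/51 and -7√51/51

Collect terms: 49(x² - 16x) -51(y² + 2y) = -5584
Complete the square: 49(x - 8)² -51(y + 1)² = -5584 + 3136 - 51 = -2499
Dividing both sides by -2499: (y + 1)²/49 - (x - 8)²/51 = 1
Hyperbola, center (8, -1), transverse axis vertical; a² = 49, b² = 51.
For a vertical hyperbola the asymptotes have slope ±a/b.
Here that is ±7/√51 = ±7√51/51.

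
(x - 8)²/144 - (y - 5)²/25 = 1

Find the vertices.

Center (8, 5). The positive term is the x-term, so the transverse axis is horizontal; a² = 144, b² = 25.
a = 12. Vertices at (h ± a, k).

(-4, 5) and (20, 5)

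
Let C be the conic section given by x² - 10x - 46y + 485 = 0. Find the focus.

Only x is squared. Complete the square in x: (x - 5)² = 46(y - 10).
Vertex (5, 10); 4p = 46 so p = 23/2. Opens up.
Focus is p units from the vertex along the axis: (h, k + p).

(5, 43/2)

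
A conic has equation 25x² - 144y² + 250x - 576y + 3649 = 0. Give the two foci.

Collect terms: 25(x² + 10x) -144(y² + 4y) = -3649
Complete the square: 25(x + 5)² -144(y + 2)² = -3649 + 625 - 576 = -3600
Divide through by -3600 to get (y + 2)²/25 - (x + 5)²/144 = 1.
Hyperbola, center (-5, -2), transverse axis vertical; a² = 25, b² = 144.
c² = a² + b² = 25 + 144 = 169, so c = 13.
Foci lie on the vertical axis through the center: (h, k ± c).

(-5, -15) and (-5, 11)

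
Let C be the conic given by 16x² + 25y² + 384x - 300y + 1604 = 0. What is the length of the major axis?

20

Group the x- and y-terms: 16(x² + 24x) + 25(y² - 12y) = -1604
16(x + 12)² + 25(y - 6)² = -1604 + 2304 + 900 = 1600
Divide through by 1600 to get (x + 12)²/100 + (y - 6)²/64 = 1.
Ellipse, center (-12, 6), major axis horizontal; a² = 100, b² = 64.
a² = 100 so a = 10; the major axis has length 2a = 20.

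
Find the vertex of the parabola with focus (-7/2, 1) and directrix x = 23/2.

(4, 1)

The vertex is the midpoint between the focus and the directrix along the axis of symmetry.
Axis is horizontal (directrix is vertical). Vertex x-coordinate = (-7/2 + 23/2)/2 = 4; y-coordinate = 1.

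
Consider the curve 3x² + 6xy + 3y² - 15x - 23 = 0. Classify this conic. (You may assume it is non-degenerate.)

parabola

A = 3, B = 6, C = 3.
Discriminant B² − 4AC = 6² − 4·3·3 = 0.
B² − 4AC = 0 ⇒ parabola.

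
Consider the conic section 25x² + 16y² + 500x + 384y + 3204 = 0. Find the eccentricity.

25(x² + 20x) + 16(y² + 24y) = -3204
Completing the square gives 25(x + 10)² + 16(y + 12)² = -3204 + 2500 + 2304 = 1600.
Divide through by 1600 to get (x + 10)²/64 + (y + 12)²/100 = 1.
Ellipse, center (-10, -12), major axis vertical; a² = 100, b² = 64.
c² = a² - b² = 36, so c = 6.
e = c/a = 6/10 = 3/5.

e = 3/5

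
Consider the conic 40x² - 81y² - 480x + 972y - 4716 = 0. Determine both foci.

(-5, 6) and (17, 6)

Rearranging, 40(x² - 12x) -81(y² - 12y) = 4716.
40(x - 6)² -81(y - 6)² = 4716 + 1440 - 2916 = 3240
Divide through by 3240 to get (x - 6)²/81 - (y - 6)²/40 = 1.
Hyperbola, center (6, 6), transverse axis horizontal; a² = 81, b² = 40.
c² = a² + b² = 81 + 40 = 121, so c = 11.
Foci lie on the horizontal axis through the center: (h ± c, k).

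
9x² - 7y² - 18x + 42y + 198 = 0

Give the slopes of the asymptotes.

3√7/7 and -3√7/7

Group the x- and y-terms: 9(x² - 2x) -7(y² - 6y) = -198
Complete the square in x and y: 9(x - 1)² -7(y - 3)² = -198 + 9 - 63 = -252
Divide through by -252 to get (y - 3)²/36 - (x - 1)²/28 = 1.
Hyperbola, center (1, 3), transverse axis vertical; a² = 36, b² = 28.
For a vertical hyperbola the asymptotes have slope ±a/b.
Here that is ±6/2√7 = ±3√7/7.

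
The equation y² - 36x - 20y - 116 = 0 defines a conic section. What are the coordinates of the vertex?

Only y is squared. Complete the square in y: (y - 10)² = 36(x + 6).
Vertex (-6, 10); 4p = 36 so p = 9. Opens right.

(-6, 10)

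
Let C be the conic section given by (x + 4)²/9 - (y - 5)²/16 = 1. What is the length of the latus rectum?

Center (-4, 5). The positive term is the x-term, so the transverse axis is horizontal; a² = 9, b² = 16.
Latus rectum length = 2b²/a = 2·16/3 = 32/3.

32/3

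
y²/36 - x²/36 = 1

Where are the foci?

Center (0, 0). The positive term is the y-term, so the transverse axis is vertical; a² = 36, b² = 36.
c² = a² + b² = 36 + 36 = 72, so c = 6√2.
Foci lie on the vertical axis through the center: (h, k ± c).

(0, 0 - 6√2) and (0, 0 + 6√2)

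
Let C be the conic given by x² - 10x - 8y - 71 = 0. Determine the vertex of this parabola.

Only x is squared. Complete the square in x: (x - 5)² = 8(y + 12).
Vertex (5, -12); 4p = 8 so p = 2. Opens up.

(5, -12)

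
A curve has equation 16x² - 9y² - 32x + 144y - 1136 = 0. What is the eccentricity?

Group: 16(x² - 2x) -9(y² - 16y) = 1136
Complete the square: 16(x - 1)² -9(y - 8)² = 1136 + 16 - 576 = 576
Divide by 576: (x - 1)²/36 - (y - 8)²/64 = 1
Hyperbola, center (1, 8), transverse axis horizontal; a² = 36, b² = 64.
c² = a² + b² = 100, so c = 10.
e = c/a = 10/6 = 5/3.

e = 5/3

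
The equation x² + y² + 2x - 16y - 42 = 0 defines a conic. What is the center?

Collect terms: (x² + 2x) + (y² - 16y) = 42
(x + 1)² + (y - 8)² = 42 + 1 + 64 = 107
So (x + 1)² + (y - 8)² = 107.
Circle centered at (-1, 8) with r² = 107.

(-1, 8)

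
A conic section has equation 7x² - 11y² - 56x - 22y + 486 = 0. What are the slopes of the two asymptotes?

Group: 7(x² - 8x) -11(y² + 2y) = -486
Complete the square in x and y: 7(x - 4)² -11(y + 1)² = -486 + 112 - 11 = -385
Divide by -385: (y + 1)²/35 - (x - 4)²/55 = 1
Hyperbola, center (4, -1), transverse axis vertical; a² = 35, b² = 55.
For a vertical hyperbola the asymptotes have slope ±a/b.
Here that is ±√35/√55 = ±√77/11.

√77/11 and -√77/11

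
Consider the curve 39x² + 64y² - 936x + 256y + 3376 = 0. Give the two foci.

Rearranging, 39(x² - 24x) + 64(y² + 4y) = -3376.
39(x - 12)² + 64(y + 2)² = -3376 + 5616 + 256 = 2496
Divide through by 2496 to get (x - 12)²/64 + (y + 2)²/39 = 1.
Ellipse, center (12, -2), major axis horizontal; a² = 64, b² = 39.
c² = a² - b² = 64 - 39 = 25, so c = 5.
Foci lie on the horizontal axis through the center: (h ± c, k).

(7, -2) and (17, -2)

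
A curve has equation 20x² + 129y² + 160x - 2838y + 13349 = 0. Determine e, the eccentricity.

Collect terms: 20(x² + 8x) + 129(y² - 22y) = -13349
Complete the square: 20(x + 4)² + 129(y - 11)² = -13349 + 320 + 15609 = 2580
Dividing both sides by 2580: (x + 4)²/129 + (y - 11)²/20 = 1
Ellipse, center (-4, 11), major axis horizontal; a² = 129, b² = 20.
c² = a² - b² = 109, so c = √109.
e = c/a = √109/√129 = √14061/129.

e = √14061/129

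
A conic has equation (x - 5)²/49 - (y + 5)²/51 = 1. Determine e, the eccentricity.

Center (5, -5). The positive term is the x-term, so the transverse axis is horizontal; a² = 49, b² = 51.
c² = a² + b² = 100, so c = 10.
e = c/a = 10/7.

e = 10/7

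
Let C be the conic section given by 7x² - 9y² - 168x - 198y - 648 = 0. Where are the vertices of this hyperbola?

(3, -11) and (21, -11)

Collect terms: 7(x² - 24x) -9(y² + 22y) = 648
Complete the square: 7(x - 12)² -9(y + 11)² = 648 + 1008 - 1089 = 567
Dividing both sides by 567: (x - 12)²/81 - (y + 11)²/63 = 1
Hyperbola, center (12, -11), transverse axis horizontal; a² = 81, b² = 63.
a = 9. Vertices at (h ± a, k).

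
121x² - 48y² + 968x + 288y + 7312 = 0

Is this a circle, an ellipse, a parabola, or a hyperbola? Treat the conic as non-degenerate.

No xy term. Coefficients of x² and y² are A = 121, C = -48.
A and C have opposite signs ⇒ hyperbola.

hyperbola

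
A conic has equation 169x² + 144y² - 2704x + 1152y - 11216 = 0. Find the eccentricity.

Group: 169(x² - 16x) + 144(y² + 8y) = 11216
Complete the square: 169(x - 8)² + 144(y + 4)² = 11216 + 10816 + 2304 = 24336
Divide by 24336: (x - 8)²/144 + (y + 4)²/169 = 1
Ellipse, center (8, -4), major axis vertical; a² = 169, b² = 144.
c² = a² - b² = 25, so c = 5.
e = c/a = 5/13.

e = 5/13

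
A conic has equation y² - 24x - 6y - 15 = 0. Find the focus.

(5, 3)

Only y is squared. Complete the square in y: (y - 3)² = 24(x + 1).
Vertex (-1, 3); 4p = 24 so p = 6. Opens right.
Focus is p units from the vertex along the axis: (h + p, k).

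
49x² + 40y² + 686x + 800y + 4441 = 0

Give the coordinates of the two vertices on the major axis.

49(x² + 14x) + 40(y² + 20y) = -4441
Complete the square in x and y: 49(x + 7)² + 40(y + 10)² = -4441 + 2401 + 4000 = 1960
Dividing both sides by 1960: (x + 7)²/40 + (y + 10)²/49 = 1
Ellipse, center (-7, -10), major axis vertical; a² = 49, b² = 40.
a = 7. Vertices at (h, k ± a).

(-7, -17) and (-7, -3)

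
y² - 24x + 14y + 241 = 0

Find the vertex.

Only y is squared. Complete the square in y: (y + 7)² = 24(x - 8).
Vertex (8, -7); 4p = 24 so p = 6. Opens right.

(8, -7)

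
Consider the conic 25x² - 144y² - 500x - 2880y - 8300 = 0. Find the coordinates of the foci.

(10, -23) and (10, 3)

Group the x- and y-terms: 25(x² - 20x) -144(y² + 20y) = 8300
25(x - 10)² -144(y + 10)² = 8300 + 2500 - 14400 = -3600
Divide by -3600: (y + 10)²/25 - (x - 10)²/144 = 1
Hyperbola, center (10, -10), transverse axis vertical; a² = 25, b² = 144.
c² = a² + b² = 25 + 144 = 169, so c = 13.
Foci lie on the vertical axis through the center: (h, k ± c).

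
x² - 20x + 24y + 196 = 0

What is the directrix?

Only x is squared. Complete the square in x: (x - 10)² = -24(y + 4).
Vertex (10, -4); 4p = -24 so p = -6. Opens down.
Directrix is the horizontal line y = k − p = -4 − (-6) = 2.

y = 2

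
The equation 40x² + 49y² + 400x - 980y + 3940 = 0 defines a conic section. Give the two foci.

Rearranging, 40(x² + 10x) + 49(y² - 20y) = -3940.
Complete the square in x and y: 40(x + 5)² + 49(y - 10)² = -3940 + 1000 + 4900 = 1960
Dividing both sides by 1960: (x + 5)²/49 + (y - 10)²/40 = 1
Ellipse, center (-5, 10), major axis horizontal; a² = 49, b² = 40.
c² = a² - b² = 49 - 40 = 9, so c = 3.
Foci lie on the horizontal axis through the center: (h ± c, k).

(-8, 10) and (-2, 10)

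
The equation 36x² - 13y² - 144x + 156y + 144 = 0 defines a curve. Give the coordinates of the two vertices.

(2, 0) and (2, 12)

36(x² - 4x) -13(y² - 12y) = -144
36(x - 2)² -13(y - 6)² = -144 + 144 - 468 = -468
Divide by -468: (y - 6)²/36 - (x - 2)²/13 = 1
Hyperbola, center (2, 6), transverse axis vertical; a² = 36, b² = 13.
a = 6. Vertices at (h, k ± a).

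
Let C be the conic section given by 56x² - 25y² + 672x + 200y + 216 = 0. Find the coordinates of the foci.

(-15, 4) and (3, 4)

56(x² + 12x) -25(y² - 8y) = -216
Complete the square: 56(x + 6)² -25(y - 4)² = -216 + 2016 - 400 = 1400
Divide through by 1400 to get (x + 6)²/25 - (y - 4)²/56 = 1.
Hyperbola, center (-6, 4), transverse axis horizontal; a² = 25, b² = 56.
c² = a² + b² = 25 + 56 = 81, so c = 9.
Foci lie on the horizontal axis through the center: (h ± c, k).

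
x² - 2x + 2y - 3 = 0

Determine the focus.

(1, 3/2)

Only x is squared. Complete the square in x: (x - 1)² = -2(y - 2).
Vertex (1, 2); 4p = -2 so p = -1/2. Opens down.
Focus is p units from the vertex along the axis: (h, k + p).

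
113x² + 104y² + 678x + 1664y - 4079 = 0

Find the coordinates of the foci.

113(x² + 6x) + 104(y² + 16y) = 4079
Complete the square in x and y: 113(x + 3)² + 104(y + 8)² = 4079 + 1017 + 6656 = 11752
Divide by 11752: (x + 3)²/104 + (y + 8)²/113 = 1
Ellipse, center (-3, -8), major axis vertical; a² = 113, b² = 104.
c² = a² - b² = 113 - 104 = 9, so c = 3.
Foci lie on the vertical axis through the center: (h, k ± c).

(-3, -11) and (-3, -5)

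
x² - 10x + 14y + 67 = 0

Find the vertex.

Only x is squared. Complete the square in x: (x - 5)² = -14(y + 3).
Vertex (5, -3); 4p = -14 so p = -7/2. Opens down.

(5, -3)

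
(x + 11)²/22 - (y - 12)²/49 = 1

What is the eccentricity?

Center (-11, 12). The positive term is the x-term, so the transverse axis is horizontal; a² = 22, b² = 49.
c² = a² + b² = 71, so c = √71.
e = c/a = √71/√22 = √1562/22.

e = √1562/22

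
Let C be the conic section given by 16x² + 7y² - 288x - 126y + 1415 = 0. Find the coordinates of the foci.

(9, 3) and (9, 15)

Group: 16(x² - 18x) + 7(y² - 18y) = -1415
Complete the square: 16(x - 9)² + 7(y - 9)² = -1415 + 1296 + 567 = 448
Dividing both sides by 448: (x - 9)²/28 + (y - 9)²/64 = 1
Ellipse, center (9, 9), major axis vertical; a² = 64, b² = 28.
c² = a² - b² = 64 - 28 = 36, so c = 6.
Foci lie on the vertical axis through the center: (h, k ± c).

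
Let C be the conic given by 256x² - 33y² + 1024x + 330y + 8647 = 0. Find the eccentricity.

e = 17/16

Group: 256(x² + 4x) -33(y² - 10y) = -8647
Completing the square gives 256(x + 2)² -33(y - 5)² = -8647 + 1024 - 825 = -8448.
Divide by -8448: (y - 5)²/256 - (x + 2)²/33 = 1
Hyperbola, center (-2, 5), transverse axis vertical; a² = 256, b² = 33.
c² = a² + b² = 289, so c = 17.
e = c/a = 17/16.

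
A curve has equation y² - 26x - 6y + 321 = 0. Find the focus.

Only y is squared. Complete the square in y: (y - 3)² = 26(x - 12).
Vertex (12, 3); 4p = 26 so p = 13/2. Opens right.
Focus is p units from the vertex along the axis: (h + p, k).

(37/2, 3)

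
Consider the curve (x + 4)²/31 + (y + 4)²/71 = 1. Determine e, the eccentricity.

e = 2√710/71

Center (-4, -4). The larger denominator 71 sits under the y-term, so the major axis is vertical; a² = 71, b² = 31.
c² = a² - b² = 40, so c = 2√10.
e = c/a = 2√10/√71 = 2√710/71.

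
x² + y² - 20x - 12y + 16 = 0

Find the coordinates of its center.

(10, 6)

Collect terms: (x² - 20x) + (y² - 12y) = -16
(x - 10)² + (y - 6)² = -16 + 100 + 36 = 120
So (x - 10)² + (y - 6)² = 120.
Circle centered at (10, 6) with r² = 120.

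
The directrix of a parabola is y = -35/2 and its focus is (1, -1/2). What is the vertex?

The vertex is the midpoint between the focus and the directrix along the axis of symmetry.
Axis is vertical (directrix is horizontal). Vertex y-coordinate = (-1/2 + (-35/2))/2 = -9; x-coordinate = 1.

(1, -9)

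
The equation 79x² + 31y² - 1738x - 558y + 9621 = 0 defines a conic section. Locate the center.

(11, 9)

Group the x- and y-terms: 79(x² - 22x) + 31(y² - 18y) = -9621
Completing the square gives 79(x - 11)² + 31(y - 9)² = -9621 + 9559 + 2511 = 2449.
Divide through by 2449 to get (x - 11)²/31 + (y - 9)²/79 = 1.
Ellipse with center (11, 9).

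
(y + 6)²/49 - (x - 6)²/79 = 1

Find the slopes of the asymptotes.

Center (6, -6). The positive term is the y-term, so the transverse axis is vertical; a² = 49, b² = 79.
For a vertical hyperbola the asymptotes have slope ±a/b.
Here that is ±7/√79 = ±7√79/79.

7√79/79 and -7√79/79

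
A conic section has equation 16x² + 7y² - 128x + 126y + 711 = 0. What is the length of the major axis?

Rearranging, 16(x² - 8x) + 7(y² + 18y) = -711.
16(x - 4)² + 7(y + 9)² = -711 + 256 + 567 = 112
Divide by 112: (x - 4)²/7 + (y + 9)²/16 = 1
Ellipse, center (4, -9), major axis vertical; a² = 16, b² = 7.
a² = 16 so a = 4; the major axis has length 2a = 8.

8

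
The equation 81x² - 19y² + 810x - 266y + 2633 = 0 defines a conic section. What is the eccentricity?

Collect terms: 81(x² + 10x) -19(y² + 14y) = -2633
Complete the square in x and y: 81(x + 5)² -19(y + 7)² = -2633 + 2025 - 931 = -1539
Divide by -1539: (y + 7)²/81 - (x + 5)²/19 = 1
Hyperbola, center (-5, -7), transverse axis vertical; a² = 81, b² = 19.
c² = a² + b² = 100, so c = 10.
e = c/a = 10/9.

e = 10/9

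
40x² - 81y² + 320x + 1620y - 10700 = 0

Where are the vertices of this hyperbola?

Rearranging, 40(x² + 8x) -81(y² - 20y) = 10700.
40(x + 4)² -81(y - 10)² = 10700 + 640 - 8100 = 3240
Divide by 3240: (x + 4)²/81 - (y - 10)²/40 = 1
Hyperbola, center (-4, 10), transverse axis horizontal; a² = 81, b² = 40.
a = 9. Vertices at (h ± a, k).

(-13, 10) and (5, 10)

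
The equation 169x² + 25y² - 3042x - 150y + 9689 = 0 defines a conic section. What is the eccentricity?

Collect terms: 169(x² - 18x) + 25(y² - 6y) = -9689
169(x - 9)² + 25(y - 3)² = -9689 + 13689 + 225 = 4225
Divide by 4225: (x - 9)²/25 + (y - 3)²/169 = 1
Ellipse, center (9, 3), major axis vertical; a² = 169, b² = 25.
c² = a² - b² = 144, so c = 12.
e = c/a = 12/13.

e = 12/13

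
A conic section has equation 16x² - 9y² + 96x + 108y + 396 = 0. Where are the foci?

16(x² + 6x) -9(y² - 12y) = -396
16(x + 3)² -9(y - 6)² = -396 + 144 - 324 = -576
Divide through by -576 to get (y - 6)²/64 - (x + 3)²/36 = 1.
Hyperbola, center (-3, 6), transverse axis vertical; a² = 64, b² = 36.
c² = a² + b² = 64 + 36 = 100, so c = 10.
Foci lie on the vertical axis through the center: (h, k ± c).

(-3, -4) and (-3, 16)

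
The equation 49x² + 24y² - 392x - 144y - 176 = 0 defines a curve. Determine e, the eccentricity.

e = 5/7

Rearranging, 49(x² - 8x) + 24(y² - 6y) = 176.
Completing the square gives 49(x - 4)² + 24(y - 3)² = 176 + 784 + 216 = 1176.
Dividing both sides by 1176: (x - 4)²/24 + (y - 3)²/49 = 1
Ellipse, center (4, 3), major axis vertical; a² = 49, b² = 24.
c² = a² - b² = 25, so c = 5.
e = c/a = 5/7.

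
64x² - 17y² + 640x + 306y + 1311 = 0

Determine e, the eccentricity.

e = 9/8

Collect terms: 64(x² + 10x) -17(y² - 18y) = -1311
Complete the square in x and y: 64(x + 5)² -17(y - 9)² = -1311 + 1600 - 1377 = -1088
Divide by -1088: (y - 9)²/64 - (x + 5)²/17 = 1
Hyperbola, center (-5, 9), transverse axis vertical; a² = 64, b² = 17.
c² = a² + b² = 81, so c = 9.
e = c/a = 9/8.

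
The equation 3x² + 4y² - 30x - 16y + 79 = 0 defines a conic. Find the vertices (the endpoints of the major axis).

3(x² - 10x) + 4(y² - 4y) = -79
3(x - 5)² + 4(y - 2)² = -79 + 75 + 16 = 12
Divide through by 12 to get (x - 5)²/4 + (y - 2)²/3 = 1.
Ellipse, center (5, 2), major axis horizontal; a² = 4, b² = 3.
a = 2. Vertices at (h ± a, k).

(3, 2) and (7, 2)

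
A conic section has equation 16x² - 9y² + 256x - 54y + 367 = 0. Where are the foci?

Group the x- and y-terms: 16(x² + 16x) -9(y² + 6y) = -367
Completing the square gives 16(x + 8)² -9(y + 3)² = -367 + 1024 - 81 = 576.
Divide by 576: (x + 8)²/36 - (y + 3)²/64 = 1
Hyperbola, center (-8, -3), transverse axis horizontal; a² = 36, b² = 64.
c² = a² + b² = 36 + 64 = 100, so c = 10.
Foci lie on the horizontal axis through the center: (h ± c, k).

(-18, -3) and (2, -3)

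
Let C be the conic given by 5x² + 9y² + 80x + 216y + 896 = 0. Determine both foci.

(-16, -12) and (0, -12)

Collect terms: 5(x² + 16x) + 9(y² + 24y) = -896
Completing the square gives 5(x + 8)² + 9(y + 12)² = -896 + 320 + 1296 = 720.
Divide by 720: (x + 8)²/144 + (y + 12)²/80 = 1
Ellipse, center (-8, -12), major axis horizontal; a² = 144, b² = 80.
c² = a² - b² = 144 - 80 = 64, so c = 8.
Foci lie on the horizontal axis through the center: (h ± c, k).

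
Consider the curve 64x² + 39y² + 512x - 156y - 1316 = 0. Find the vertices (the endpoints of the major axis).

(-4, -6) and (-4, 10)

Rearranging, 64(x² + 8x) + 39(y² - 4y) = 1316.
Complete the square: 64(x + 4)² + 39(y - 2)² = 1316 + 1024 + 156 = 2496
Dividing both sides by 2496: (x + 4)²/39 + (y - 2)²/64 = 1
Ellipse, center (-4, 2), major axis vertical; a² = 64, b² = 39.
a = 8. Vertices at (h, k ± a).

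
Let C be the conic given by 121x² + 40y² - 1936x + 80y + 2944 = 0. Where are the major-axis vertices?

Rearranging, 121(x² - 16x) + 40(y² + 2y) = -2944.
Complete the square: 121(x - 8)² + 40(y + 1)² = -2944 + 7744 + 40 = 4840
Divide through by 4840 to get (x - 8)²/40 + (y + 1)²/121 = 1.
Ellipse, center (8, -1), major axis vertical; a² = 121, b² = 40.
a = 11. Vertices at (h, k ± a).

(8, -12) and (8, 10)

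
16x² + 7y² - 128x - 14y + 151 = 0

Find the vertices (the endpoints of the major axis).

(4, -3) and (4, 5)

Collect terms: 16(x² - 8x) + 7(y² - 2y) = -151
Completing the square gives 16(x - 4)² + 7(y - 1)² = -151 + 256 + 7 = 112.
Divide by 112: (x - 4)²/7 + (y - 1)²/16 = 1
Ellipse, center (4, 1), major axis vertical; a² = 16, b² = 7.
a = 4. Vertices at (h, k ± a).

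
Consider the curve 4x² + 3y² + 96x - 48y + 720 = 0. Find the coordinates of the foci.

(-12, 6) and (-12, 10)

Group: 4(x² + 24x) + 3(y² - 16y) = -720
Completing the square gives 4(x + 12)² + 3(y - 8)² = -720 + 576 + 192 = 48.
Divide through by 48 to get (x + 12)²/12 + (y - 8)²/16 = 1.
Ellipse, center (-12, 8), major axis vertical; a² = 16, b² = 12.
c² = a² - b² = 16 - 12 = 4, so c = 2.
Foci lie on the vertical axis through the center: (h, k ± c).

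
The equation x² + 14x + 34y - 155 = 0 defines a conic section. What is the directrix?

y = 29/2

Only x is squared. Complete the square in x: (x + 7)² = -34(y - 6).
Vertex (-7, 6); 4p = -34 so p = -17/2. Opens down.
Directrix is the horizontal line y = k − p = 6 − (-17/2) = 29/2.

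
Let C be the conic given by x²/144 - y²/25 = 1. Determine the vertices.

Center (0, 0). The positive term is the x-term, so the transverse axis is horizontal; a² = 144, b² = 25.
a = 12. Vertices at (h ± a, k).

(-12, 0) and (12, 0)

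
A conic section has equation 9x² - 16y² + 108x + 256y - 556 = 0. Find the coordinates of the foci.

9(x² + 12x) -16(y² - 16y) = 556
Complete the square: 9(x + 6)² -16(y - 8)² = 556 + 324 - 1024 = -144
Divide by -144: (y - 8)²/9 - (x + 6)²/16 = 1
Hyperbola, center (-6, 8), transverse axis vertical; a² = 9, b² = 16.
c² = a² + b² = 9 + 16 = 25, so c = 5.
Foci lie on the vertical axis through the center: (h, k ± c).

(-6, 3) and (-6, 13)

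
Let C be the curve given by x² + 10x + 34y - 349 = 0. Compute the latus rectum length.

Only x is squared. Complete the square in x: (x + 5)² = -34(y - 11).
Vertex (-5, 11); 4p = -34 so p = -17/2. Opens down.
Latus rectum length = |4p| = 34.

34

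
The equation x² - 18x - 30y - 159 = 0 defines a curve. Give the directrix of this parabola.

Only x is squared. Complete the square in x: (x - 9)² = 30(y + 8).
Vertex (9, -8); 4p = 30 so p = 15/2. Opens up.
Directrix is the horizontal line y = k − p = -8 − (15/2) = -31/2.

y = -31/2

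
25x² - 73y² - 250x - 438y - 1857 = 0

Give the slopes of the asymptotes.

5√73/73 and -5√73/73

Group: 25(x² - 10x) -73(y² + 6y) = 1857
25(x - 5)² -73(y + 3)² = 1857 + 625 - 657 = 1825
Dividing both sides by 1825: (x - 5)²/73 - (y + 3)²/25 = 1
Hyperbola, center (5, -3), transverse axis horizontal; a² = 73, b² = 25.
For a horizontal hyperbola the asymptotes have slope ±b/a.
Here that is ±5/√73 = ±5√73/73.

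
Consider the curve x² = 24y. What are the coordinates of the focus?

Vertex (0, 0); 4p = 24 so p = 6. Opens up.
Focus is p units from the vertex along the axis: (h, k + p).

(0, 6)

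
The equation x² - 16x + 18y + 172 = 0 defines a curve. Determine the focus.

Only x is squared. Complete the square in x: (x - 8)² = -18(y + 6).
Vertex (8, -6); 4p = -18 so p = -9/2. Opens down.
Focus is p units from the vertex along the axis: (h, k + p).

(8, -21/2)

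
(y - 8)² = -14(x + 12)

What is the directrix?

Vertex (-12, 8); 4p = -14 so p = -7/2. Opens left.
Directrix is the vertical line x = h − p = -12 − (-7/2) = -17/2.

x = -17/2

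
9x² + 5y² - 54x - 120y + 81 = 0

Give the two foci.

(3, 4) and (3, 20)

Group the x- and y-terms: 9(x² - 6x) + 5(y² - 24y) = -81
9(x - 3)² + 5(y - 12)² = -81 + 81 + 720 = 720
Dividing both sides by 720: (x - 3)²/80 + (y - 12)²/144 = 1
Ellipse, center (3, 12), major axis vertical; a² = 144, b² = 80.
c² = a² - b² = 144 - 80 = 64, so c = 8.
Foci lie on the vertical axis through the center: (h, k ± c).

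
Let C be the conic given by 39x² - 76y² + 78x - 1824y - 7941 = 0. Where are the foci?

Rearranging, 39(x² + 2x) -76(y² + 24y) = 7941.
Completing the square gives 39(x + 1)² -76(y + 12)² = 7941 + 39 - 10944 = -2964.
Divide by -2964: (y + 12)²/39 - (x + 1)²/76 = 1
Hyperbola, center (-1, -12), transverse axis vertical; a² = 39, b² = 76.
c² = a² + b² = 39 + 76 = 115, so c = √115.
Foci lie on the vertical axis through the center: (h, k ± c).

(-1, -12 - √115) and (-1, -12 + √115)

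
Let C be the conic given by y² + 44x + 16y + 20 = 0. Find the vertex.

(1, -8)

Only y is squared. Complete the square in y: (y + 8)² = -44(x - 1).
Vertex (1, -8); 4p = -44 so p = -11. Opens left.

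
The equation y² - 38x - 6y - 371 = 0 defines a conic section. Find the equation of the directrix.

x = -39/2

Only y is squared. Complete the square in y: (y - 3)² = 38(x + 10).
Vertex (-10, 3); 4p = 38 so p = 19/2. Opens right.
Directrix is the vertical line x = h − p = -10 − (19/2) = -39/2.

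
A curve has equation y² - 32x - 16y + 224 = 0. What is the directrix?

x = -3

Only y is squared. Complete the square in y: (y - 8)² = 32(x - 5).
Vertex (5, 8); 4p = 32 so p = 8. Opens right.
Directrix is the vertical line x = h − p = 5 − (8) = -3.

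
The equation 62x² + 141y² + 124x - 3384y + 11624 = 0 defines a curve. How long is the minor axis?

62(x² + 2x) + 141(y² - 24y) = -11624
Completing the square gives 62(x + 1)² + 141(y - 12)² = -11624 + 62 + 20304 = 8742.
Divide through by 8742 to get (x + 1)²/141 + (y - 12)²/62 = 1.
Ellipse, center (-1, 12), major axis horizontal; a² = 141, b² = 62.
b² = 62 so b = √62; the minor axis has length 2b = 2√62.

2√62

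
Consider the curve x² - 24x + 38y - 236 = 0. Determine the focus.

(12, 1/2)

Only x is squared. Complete the square in x: (x - 12)² = -38(y - 10).
Vertex (12, 10); 4p = -38 so p = -19/2. Opens down.
Focus is p units from the vertex along the axis: (h, k + p).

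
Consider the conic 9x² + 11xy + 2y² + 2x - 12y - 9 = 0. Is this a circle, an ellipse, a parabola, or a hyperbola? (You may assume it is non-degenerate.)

hyperbola

A = 9, B = 11, C = 2.
Discriminant B² − 4AC = 11² − 4·9·2 = 49.
B² − 4AC > 0 ⇒ hyperbola.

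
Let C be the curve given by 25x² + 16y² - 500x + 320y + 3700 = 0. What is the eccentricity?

e = 3/5

Rearranging, 25(x² - 20x) + 16(y² + 20y) = -3700.
Completing the square gives 25(x - 10)² + 16(y + 10)² = -3700 + 2500 + 1600 = 400.
Dividing both sides by 400: (x - 10)²/16 + (y + 10)²/25 = 1
Ellipse, center (10, -10), major axis vertical; a² = 25, b² = 16.
c² = a² - b² = 9, so c = 3.
e = c/a = 3/5.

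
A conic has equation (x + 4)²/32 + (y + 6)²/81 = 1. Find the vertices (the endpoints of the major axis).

Center (-4, -6). The larger denominator 81 sits under the y-term, so the major axis is vertical; a² = 81, b² = 32.
a = 9. Vertices at (h, k ± a).

(-4, -15) and (-4, 3)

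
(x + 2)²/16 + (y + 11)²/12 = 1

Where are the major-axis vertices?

(-6, -11) and (2, -11)

Center (-2, -11). The larger denominator 16 sits under the x-term, so the major axis is horizontal; a² = 16, b² = 12.
a = 4. Vertices at (h ± a, k).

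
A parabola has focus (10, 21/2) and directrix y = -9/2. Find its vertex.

The vertex is the midpoint between the focus and the directrix along the axis of symmetry.
Axis is vertical (directrix is horizontal). Vertex y-coordinate = (21/2 + (-9/2))/2 = 3; x-coordinate = 10.

(10, 3)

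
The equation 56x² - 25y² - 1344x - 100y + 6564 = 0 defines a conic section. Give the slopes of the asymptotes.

2√14/5 and -2√14/5

Group: 56(x² - 24x) -25(y² + 4y) = -6564
Complete the square: 56(x - 12)² -25(y + 2)² = -6564 + 8064 - 100 = 1400
Dividing both sides by 1400: (x - 12)²/25 - (y + 2)²/56 = 1
Hyperbola, center (12, -2), transverse axis horizontal; a² = 25, b² = 56.
For a horizontal hyperbola the asymptotes have slope ±b/a.
Here that is ±2√14/5.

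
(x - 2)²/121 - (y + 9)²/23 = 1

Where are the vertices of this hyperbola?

Center (2, -9). The positive term is the x-term, so the transverse axis is horizontal; a² = 121, b² = 23.
a = 11. Vertices at (h ± a, k).

(-9, -9) and (13, -9)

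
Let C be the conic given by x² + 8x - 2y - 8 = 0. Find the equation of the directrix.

Only x is squared. Complete the square in x: (x + 4)² = 2(y + 12).
Vertex (-4, -12); 4p = 2 so p = 1/2. Opens up.
Directrix is the horizontal line y = k − p = -12 − (1/2) = -25/2.

y = -25/2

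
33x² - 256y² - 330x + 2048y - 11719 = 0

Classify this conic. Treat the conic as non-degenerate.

No xy term. Coefficients of x² and y² are A = 33, C = -256.
A and C have opposite signs ⇒ hyperbola.

hyperbola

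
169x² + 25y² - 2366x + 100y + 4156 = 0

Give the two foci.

(7, -14) and (7, 10)

Rearranging, 169(x² - 14x) + 25(y² + 4y) = -4156.
Completing the square gives 169(x - 7)² + 25(y + 2)² = -4156 + 8281 + 100 = 4225.
Divide by 4225: (x - 7)²/25 + (y + 2)²/169 = 1
Ellipse, center (7, -2), major axis vertical; a² = 169, b² = 25.
c² = a² - b² = 169 - 25 = 144, so c = 12.
Foci lie on the vertical axis through the center: (h, k ± c).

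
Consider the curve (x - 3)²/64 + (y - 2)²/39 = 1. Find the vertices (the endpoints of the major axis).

(-5, 2) and (11, 2)

Center (3, 2). The larger denominator 64 sits under the x-term, so the major axis is horizontal; a² = 64, b² = 39.
a = 8. Vertices at (h ± a, k).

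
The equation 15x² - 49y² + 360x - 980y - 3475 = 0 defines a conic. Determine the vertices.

(-19, -10) and (-5, -10)

Group the x- and y-terms: 15(x² + 24x) -49(y² + 20y) = 3475
Complete the square: 15(x + 12)² -49(y + 10)² = 3475 + 2160 - 4900 = 735
Divide through by 735 to get (x + 12)²/49 - (y + 10)²/15 = 1.
Hyperbola, center (-12, -10), transverse axis horizontal; a² = 49, b² = 15.
a = 7. Vertices at (h ± a, k).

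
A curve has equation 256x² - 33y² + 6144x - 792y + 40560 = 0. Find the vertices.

(-12, -28) and (-12, 4)

Rearranging, 256(x² + 24x) -33(y² + 24y) = -40560.
Complete the square: 256(x + 12)² -33(y + 12)² = -40560 + 36864 - 4752 = -8448
Divide through by -8448 to get (y + 12)²/256 - (x + 12)²/33 = 1.
Hyperbola, center (-12, -12), transverse axis vertical; a² = 256, b² = 33.
a = 16. Vertices at (h, k ± a).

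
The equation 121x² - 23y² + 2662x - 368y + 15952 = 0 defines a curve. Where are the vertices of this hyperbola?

(-11, -19) and (-11, 3)

Rearranging, 121(x² + 22x) -23(y² + 16y) = -15952.
Complete the square: 121(x + 11)² -23(y + 8)² = -15952 + 14641 - 1472 = -2783
Divide by -2783: (y + 8)²/121 - (x + 11)²/23 = 1
Hyperbola, center (-11, -8), transverse axis vertical; a² = 121, b² = 23.
a = 11. Vertices at (h, k ± a).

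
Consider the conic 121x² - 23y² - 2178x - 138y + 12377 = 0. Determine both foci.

(9, -15) and (9, 9)

Group: 121(x² - 18x) -23(y² + 6y) = -12377
Complete the square: 121(x - 9)² -23(y + 3)² = -12377 + 9801 - 207 = -2783
Dividing both sides by -2783: (y + 3)²/121 - (x - 9)²/23 = 1
Hyperbola, center (9, -3), transverse axis vertical; a² = 121, b² = 23.
c² = a² + b² = 121 + 23 = 144, so c = 12.
Foci lie on the vertical axis through the center: (h, k ± c).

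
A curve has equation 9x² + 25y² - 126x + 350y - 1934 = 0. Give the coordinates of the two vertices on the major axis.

(-13, -7) and (27, -7)

Group: 9(x² - 14x) + 25(y² + 14y) = 1934
Complete the square: 9(x - 7)² + 25(y + 7)² = 1934 + 441 + 1225 = 3600
Dividing both sides by 3600: (x - 7)²/400 + (y + 7)²/144 = 1
Ellipse, center (7, -7), major axis horizontal; a² = 400, b² = 144.
a = 20. Vertices at (h ± a, k).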